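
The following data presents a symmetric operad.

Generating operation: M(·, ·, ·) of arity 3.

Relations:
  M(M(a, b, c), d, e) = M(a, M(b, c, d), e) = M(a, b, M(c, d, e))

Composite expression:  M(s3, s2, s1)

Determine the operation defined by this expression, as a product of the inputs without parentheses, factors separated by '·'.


s3 · s2 · s1

Under associativity of M, the answer is the s's in reading order.
M(s3, s2, s1) reduces to s3 · s2 · s1


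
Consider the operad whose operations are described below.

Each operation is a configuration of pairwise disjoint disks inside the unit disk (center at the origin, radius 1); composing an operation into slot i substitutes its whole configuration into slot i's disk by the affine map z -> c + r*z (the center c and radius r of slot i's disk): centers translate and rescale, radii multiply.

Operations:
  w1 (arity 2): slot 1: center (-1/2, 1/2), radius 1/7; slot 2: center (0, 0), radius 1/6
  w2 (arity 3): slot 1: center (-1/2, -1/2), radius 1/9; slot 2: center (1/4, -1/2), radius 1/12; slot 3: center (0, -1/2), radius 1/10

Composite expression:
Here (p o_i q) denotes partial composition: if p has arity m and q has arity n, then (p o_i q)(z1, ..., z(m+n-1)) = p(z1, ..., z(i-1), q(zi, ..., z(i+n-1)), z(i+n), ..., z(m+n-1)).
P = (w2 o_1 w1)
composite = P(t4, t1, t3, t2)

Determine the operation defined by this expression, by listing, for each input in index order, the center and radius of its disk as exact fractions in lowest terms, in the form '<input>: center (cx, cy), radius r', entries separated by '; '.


Affine substitution under w2: radii multiply and t-centers shift.
input t4: applying the 2 nested substitutions gives center (-5/9, -4/9), radius 1/63
input t1: applying the 2 nested substitutions gives center (-1/2, -1/2), radius 1/54
input t3: applying the 1 nested substitution gives center (1/4, -1/2), radius 1/12
input t2: applying the 1 nested substitution gives center (0, -1/2), radius 1/10

t1: center (-1/2, -1/2), radius 1/54; t2: center (0, -1/2), radius 1/10; t3: center (1/4, -1/2), radius 1/12; t4: center (-5/9, -4/9), radius 1/63


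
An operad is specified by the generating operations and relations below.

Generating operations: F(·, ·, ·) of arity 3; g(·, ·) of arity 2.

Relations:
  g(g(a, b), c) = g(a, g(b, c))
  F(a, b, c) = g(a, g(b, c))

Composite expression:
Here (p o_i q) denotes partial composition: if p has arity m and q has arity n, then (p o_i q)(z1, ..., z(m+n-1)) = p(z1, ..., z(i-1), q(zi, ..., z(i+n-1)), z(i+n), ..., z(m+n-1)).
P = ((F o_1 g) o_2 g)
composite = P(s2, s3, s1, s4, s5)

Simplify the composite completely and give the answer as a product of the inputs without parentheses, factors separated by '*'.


s2 * s3 * s1 * s4 * s5

The F-tree's shape is irrelevant; the s-reading-order decides.
g(s3, s1) collapses to s3 * s1
g(s2, g(s3, s1)) collapses to s2 * s3 * s1
F(g(s2, g(s3, s1)), s4, s5) collapses to s2 * s3 * s1 * s4 * s5


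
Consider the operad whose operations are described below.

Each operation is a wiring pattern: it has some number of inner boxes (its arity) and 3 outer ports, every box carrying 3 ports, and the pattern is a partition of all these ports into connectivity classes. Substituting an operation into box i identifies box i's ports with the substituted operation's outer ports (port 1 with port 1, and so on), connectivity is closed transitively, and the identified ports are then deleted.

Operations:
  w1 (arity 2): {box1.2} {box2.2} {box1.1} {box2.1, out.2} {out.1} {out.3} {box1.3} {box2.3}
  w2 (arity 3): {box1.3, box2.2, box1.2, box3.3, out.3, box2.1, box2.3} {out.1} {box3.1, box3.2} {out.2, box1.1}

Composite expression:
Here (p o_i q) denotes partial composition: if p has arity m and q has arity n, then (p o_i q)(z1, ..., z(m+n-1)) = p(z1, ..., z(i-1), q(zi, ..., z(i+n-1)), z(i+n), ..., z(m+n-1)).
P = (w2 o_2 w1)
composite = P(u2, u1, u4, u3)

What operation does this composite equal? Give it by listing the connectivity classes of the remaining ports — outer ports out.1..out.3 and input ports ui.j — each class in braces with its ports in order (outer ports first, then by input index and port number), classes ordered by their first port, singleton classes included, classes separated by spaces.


Two ports join when wires chain via w2-identified ports.
composing w1 on (u1, u4), with out.j its own outer ports: {out.1} {out.2, u4.1} {out.3} {u1.1} {u1.2} {u1.3} {u4.2} {u4.3}
composing w2 on (u2, u1, u4, u3), with out.j its own outer ports: {out.1} {out.2, u2.1} {out.3, u2.2, u2.3, u3.3, u4.1} {u1.1} {u1.2} {u1.3} {u3.1, u3.2} {u4.2} {u4.3}

{out.1} {out.2, u2.1} {out.3, u2.2, u2.3, u3.3, u4.1} {u1.1} {u1.2} {u1.3} {u3.1, u3.2} {u4.2} {u4.3}


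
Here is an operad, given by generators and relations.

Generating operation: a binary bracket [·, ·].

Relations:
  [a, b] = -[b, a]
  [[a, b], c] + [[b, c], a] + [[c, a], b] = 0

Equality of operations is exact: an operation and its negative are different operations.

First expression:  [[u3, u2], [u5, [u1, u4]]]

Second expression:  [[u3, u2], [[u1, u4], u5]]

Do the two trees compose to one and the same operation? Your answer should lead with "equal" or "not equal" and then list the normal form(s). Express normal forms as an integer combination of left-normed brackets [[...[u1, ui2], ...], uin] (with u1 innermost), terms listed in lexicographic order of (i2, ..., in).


not equal: they reduce to -[[[[u1, u4], u5], u2], u3] + [[[[u1, u4], u5], u3], u2] and [[[[u1, u4], u5], u2], u3] - [[[[u1, u4], u5], u3], u2]

Normal form of the first expression: -[[[[u1, u4], u5], u2], u3] + [[[[u1, u4], u5], u3], u2]
Normal form of the second expression: [[[[u1, u4], u5], u2], u3] - [[[[u1, u4], u5], u3], u2]
They disagree, so not equal.


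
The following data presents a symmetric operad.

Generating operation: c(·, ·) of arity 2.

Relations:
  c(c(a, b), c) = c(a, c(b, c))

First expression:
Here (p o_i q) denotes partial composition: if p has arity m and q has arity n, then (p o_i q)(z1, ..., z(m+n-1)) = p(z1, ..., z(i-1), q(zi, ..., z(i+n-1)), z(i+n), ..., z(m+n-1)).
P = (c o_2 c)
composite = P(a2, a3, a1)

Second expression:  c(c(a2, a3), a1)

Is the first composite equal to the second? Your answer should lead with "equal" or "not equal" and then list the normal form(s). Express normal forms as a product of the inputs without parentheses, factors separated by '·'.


equal; the common form is a2 · a3 · a1

The first expression, normalized: a2 · a3 · a1
The second expression, normalized: a2 · a3 · a1
Same normal form: equal.


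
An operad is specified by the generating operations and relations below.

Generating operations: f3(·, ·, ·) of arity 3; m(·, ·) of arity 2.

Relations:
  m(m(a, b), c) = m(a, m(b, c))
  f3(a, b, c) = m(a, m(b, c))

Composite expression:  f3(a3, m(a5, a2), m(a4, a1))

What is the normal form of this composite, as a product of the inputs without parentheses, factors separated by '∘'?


The f3-tree's shape is irrelevant; the a-reading-order decides.
m(a5, a2) reduces to a5 ∘ a2
m(a4, a1) reduces to a4 ∘ a1
f3(a3, m(a5, a2), m(a4, a1)) reduces to a3 ∘ a5 ∘ a2 ∘ a4 ∘ a1

a3 ∘ a5 ∘ a2 ∘ a4 ∘ a1


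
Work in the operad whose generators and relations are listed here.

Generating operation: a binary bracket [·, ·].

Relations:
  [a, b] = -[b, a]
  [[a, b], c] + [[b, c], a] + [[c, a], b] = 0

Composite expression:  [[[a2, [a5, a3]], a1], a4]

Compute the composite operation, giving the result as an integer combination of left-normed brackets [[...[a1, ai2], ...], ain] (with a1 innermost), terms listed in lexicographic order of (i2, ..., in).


A multilinear Lie element is pinned by a1-initial words (a1 innermost).
Composite bracket: [[[a2, [a5, a3]], a1], a4]
Expanding via [a, b] = ab - ba: 16 signed words (2^4 = 16).
Keep just the words that open with a1:
  word a1a2a3a5a4 has sign +1, contributing +[[[[a1, a2], a3], a5], a4]
  word a1a2a5a3a4 has sign -1, contributing -[[[[a1, a2], a5], a3], a4]
  word a1a3a5a2a4 has sign -1, contributing -[[[[a1, a3], a5], a2], a4]
  word a1a5a3a2a4 has sign +1, contributing +[[[[a1, a5], a3], a2], a4]

[[[[a1, a2], a3], a5], a4] - [[[[a1, a2], a5], a3], a4] - [[[[a1, a3], a5], a2], a4] + [[[[a1, a5], a3], a2], a4]


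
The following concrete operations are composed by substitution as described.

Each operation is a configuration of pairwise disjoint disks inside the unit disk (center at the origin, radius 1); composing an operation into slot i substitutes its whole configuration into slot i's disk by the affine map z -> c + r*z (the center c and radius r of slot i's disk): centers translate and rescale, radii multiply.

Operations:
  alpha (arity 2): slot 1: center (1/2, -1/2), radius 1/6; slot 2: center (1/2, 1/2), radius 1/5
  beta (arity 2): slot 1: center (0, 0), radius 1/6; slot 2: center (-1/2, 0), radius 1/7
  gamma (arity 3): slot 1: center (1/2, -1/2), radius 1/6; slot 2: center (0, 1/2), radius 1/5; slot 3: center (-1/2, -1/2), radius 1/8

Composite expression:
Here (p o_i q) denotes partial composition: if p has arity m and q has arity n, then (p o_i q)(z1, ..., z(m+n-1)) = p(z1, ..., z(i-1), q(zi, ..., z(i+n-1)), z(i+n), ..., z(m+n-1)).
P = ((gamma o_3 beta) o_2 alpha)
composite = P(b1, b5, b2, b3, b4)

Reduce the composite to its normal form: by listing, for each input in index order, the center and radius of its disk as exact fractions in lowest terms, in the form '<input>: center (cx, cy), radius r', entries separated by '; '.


b1: center (1/2, -1/2), radius 1/6; b2: center (1/10, 3/5), radius 1/25; b3: center (-1/2, -1/2), radius 1/48; b4: center (-9/16, -1/2), radius 1/56; b5: center (1/10, 2/5), radius 1/30

Each b-disk chains the slot maps above it in gamma; radii multiply.
input b1: applying the 1 nested substitution gives center (1/2, -1/2), radius 1/6
input b5: applying the 2 nested substitutions gives center (1/10, 2/5), radius 1/30
input b2: applying the 2 nested substitutions gives center (1/10, 3/5), radius 1/25
input b3: applying the 2 nested substitutions gives center (-1/2, -1/2), radius 1/48
input b4: applying the 2 nested substitutions gives center (-9/16, -1/2), radius 1/56


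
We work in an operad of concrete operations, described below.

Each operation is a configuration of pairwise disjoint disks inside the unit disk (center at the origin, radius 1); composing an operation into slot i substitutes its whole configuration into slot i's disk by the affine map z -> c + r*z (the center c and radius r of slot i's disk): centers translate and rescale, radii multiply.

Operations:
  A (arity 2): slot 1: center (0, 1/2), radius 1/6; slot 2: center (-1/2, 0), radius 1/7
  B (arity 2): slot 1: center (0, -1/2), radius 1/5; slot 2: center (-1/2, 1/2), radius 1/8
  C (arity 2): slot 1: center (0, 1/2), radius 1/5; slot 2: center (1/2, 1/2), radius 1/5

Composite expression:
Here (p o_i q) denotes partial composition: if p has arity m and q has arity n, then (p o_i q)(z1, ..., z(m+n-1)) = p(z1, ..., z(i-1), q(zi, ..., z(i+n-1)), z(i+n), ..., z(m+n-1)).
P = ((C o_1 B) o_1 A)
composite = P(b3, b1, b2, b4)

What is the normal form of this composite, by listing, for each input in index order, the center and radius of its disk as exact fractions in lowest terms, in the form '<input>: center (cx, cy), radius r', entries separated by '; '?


Below C, radii multiply path by path; the b-disk centers shift.
b3 passes through 3 substitutions, ending at center (0, 21/50), radius 1/150
b1 passes through 3 substitutions, ending at center (-1/50, 2/5), radius 1/175
b2 passes through 2 substitutions, ending at center (-1/10, 3/5), radius 1/40
b4 passes through 1 substitution, ending at center (1/2, 1/2), radius 1/5

b1: center (-1/50, 2/5), radius 1/175; b2: center (-1/10, 3/5), radius 1/40; b3: center (0, 21/50), radius 1/150; b4: center (1/2, 1/2), radius 1/5


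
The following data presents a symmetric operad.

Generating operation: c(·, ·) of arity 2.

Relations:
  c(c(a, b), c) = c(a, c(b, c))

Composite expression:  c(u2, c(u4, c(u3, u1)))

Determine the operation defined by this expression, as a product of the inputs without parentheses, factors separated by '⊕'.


u2 ⊕ u4 ⊕ u3 ⊕ u1


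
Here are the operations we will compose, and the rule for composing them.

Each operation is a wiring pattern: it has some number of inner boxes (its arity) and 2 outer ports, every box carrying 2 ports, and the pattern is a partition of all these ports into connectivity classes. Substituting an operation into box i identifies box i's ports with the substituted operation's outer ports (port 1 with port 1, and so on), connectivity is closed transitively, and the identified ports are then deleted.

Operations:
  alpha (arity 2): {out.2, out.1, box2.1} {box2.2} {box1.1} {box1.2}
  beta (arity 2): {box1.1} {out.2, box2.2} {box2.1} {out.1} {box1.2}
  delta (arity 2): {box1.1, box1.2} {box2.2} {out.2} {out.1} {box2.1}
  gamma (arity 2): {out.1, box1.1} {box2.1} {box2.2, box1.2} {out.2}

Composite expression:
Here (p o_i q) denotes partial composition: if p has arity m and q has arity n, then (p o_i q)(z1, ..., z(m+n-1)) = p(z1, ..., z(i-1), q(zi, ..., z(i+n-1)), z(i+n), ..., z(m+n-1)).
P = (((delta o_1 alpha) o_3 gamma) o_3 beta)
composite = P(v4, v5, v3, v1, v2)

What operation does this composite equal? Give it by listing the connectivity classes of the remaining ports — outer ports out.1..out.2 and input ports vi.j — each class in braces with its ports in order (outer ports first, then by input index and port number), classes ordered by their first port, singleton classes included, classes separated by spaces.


{out.1} {out.2} {v1.1} {v1.2, v2.2} {v2.1} {v3.1} {v3.2} {v4.1} {v4.2} {v5.1} {v5.2}

After gluing at delta, chains via deleted ports link the v-ports.
through alpha, on inputs (v4, v5): {out.1, out.2, v5.1} {v4.1} {v4.2} {v5.2} (out.j = stage outer ports)
through beta, on inputs (v3, v1): {out.1} {out.2, v1.2} {v1.1} {v3.1} {v3.2} (out.j = stage outer ports)
through gamma, on inputs (v3, v1, v2): {out.1} {out.2} {v1.1} {v1.2, v2.2} {v2.1} {v3.1} {v3.2} (out.j = stage outer ports)
through delta, on inputs (v4, v5, v3, v1, v2): {out.1} {out.2} {v1.1} {v1.2, v2.2} {v2.1} {v3.1} {v3.2} {v4.1} {v4.2} {v5.1} {v5.2} (out.j = stage outer ports)


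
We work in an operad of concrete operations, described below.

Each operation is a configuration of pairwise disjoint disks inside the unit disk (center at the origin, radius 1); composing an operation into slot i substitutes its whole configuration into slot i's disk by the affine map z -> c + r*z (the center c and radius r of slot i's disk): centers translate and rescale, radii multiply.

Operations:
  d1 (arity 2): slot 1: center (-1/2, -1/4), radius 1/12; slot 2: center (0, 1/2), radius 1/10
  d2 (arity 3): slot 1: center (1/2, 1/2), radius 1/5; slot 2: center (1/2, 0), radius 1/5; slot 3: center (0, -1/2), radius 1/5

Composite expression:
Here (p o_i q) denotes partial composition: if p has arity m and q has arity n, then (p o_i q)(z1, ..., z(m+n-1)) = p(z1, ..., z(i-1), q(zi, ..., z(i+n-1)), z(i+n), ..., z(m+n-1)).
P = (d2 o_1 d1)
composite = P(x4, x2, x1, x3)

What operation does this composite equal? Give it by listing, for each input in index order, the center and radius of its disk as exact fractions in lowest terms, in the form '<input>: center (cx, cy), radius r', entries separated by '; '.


Below d2, radii multiply path by path; the x-disk centers shift.
x4: after 2 affine steps, its disk has center (2/5, 9/20), radius 1/60
x2: after 2 affine steps, its disk has center (1/2, 3/5), radius 1/50
x1: after 1 affine step, its disk has center (1/2, 0), radius 1/5
x3: after 1 affine step, its disk has center (0, -1/2), radius 1/5

x1: center (1/2, 0), radius 1/5; x2: center (1/2, 3/5), radius 1/50; x3: center (0, -1/2), radius 1/5; x4: center (2/5, 9/20), radius 1/60


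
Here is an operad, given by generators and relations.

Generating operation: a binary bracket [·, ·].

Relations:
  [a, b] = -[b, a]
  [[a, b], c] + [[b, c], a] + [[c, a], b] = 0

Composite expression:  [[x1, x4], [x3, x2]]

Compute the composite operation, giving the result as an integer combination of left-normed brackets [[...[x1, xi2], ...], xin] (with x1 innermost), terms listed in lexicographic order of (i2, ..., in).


Expand each bracket as ab - ba; the x1-initial words give the coefficients.
Composite bracket: [[x1, x4], [x3, x2]]
The bracket unfolds into 8 signed words via [a, b] = ab - ba (2^3 = 8).
The x1-initial words carry the normal form:
  x1x4x2x3 appears with sign -1, giving the term -[[[x1, x4], x2], x3]
  x1x4x3x2 appears with sign +1, giving the term +[[[x1, x4], x3], x2]

-[[[x1, x4], x2], x3] + [[[x1, x4], x3], x2]


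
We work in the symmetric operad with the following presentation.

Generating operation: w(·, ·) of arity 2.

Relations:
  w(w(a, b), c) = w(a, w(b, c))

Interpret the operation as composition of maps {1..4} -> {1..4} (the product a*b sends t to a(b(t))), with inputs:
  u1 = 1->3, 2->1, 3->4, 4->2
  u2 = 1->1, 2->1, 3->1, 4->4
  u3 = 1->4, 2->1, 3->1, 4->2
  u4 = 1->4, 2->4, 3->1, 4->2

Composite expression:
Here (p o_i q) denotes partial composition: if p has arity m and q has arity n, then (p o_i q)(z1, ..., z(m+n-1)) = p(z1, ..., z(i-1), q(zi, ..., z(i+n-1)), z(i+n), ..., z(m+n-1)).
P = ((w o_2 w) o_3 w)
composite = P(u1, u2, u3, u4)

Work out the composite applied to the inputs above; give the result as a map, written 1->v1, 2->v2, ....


1->3, 2->3, 3->2, 4->3

w(u3, u4) = 1->2, 2->2, 3->4, 4->1
w(u2, w(u3, u4)) = 1->1, 2->1, 3->4, 4->1
w(u1, w(u2, w(u3, u4))) = 1->3, 2->3, 3->2, 4->3


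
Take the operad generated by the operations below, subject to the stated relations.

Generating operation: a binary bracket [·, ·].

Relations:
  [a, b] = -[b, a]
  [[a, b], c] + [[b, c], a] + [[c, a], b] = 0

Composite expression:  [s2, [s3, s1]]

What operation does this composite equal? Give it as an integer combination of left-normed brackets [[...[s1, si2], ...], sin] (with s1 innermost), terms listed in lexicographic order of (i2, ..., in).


[[s1, s3], s2]

Skip Jacobi rewriting: expand, keep s1-initial words, read off terms.
Composite bracket: [s2, [s3, s1]]
Under [a, b] = ab - ba we get 4 signed associative words (2^2 = 4).
Keep just the words that open with s1:
  from s1s3s2, sign +1: term +[[s1, s3], s2]


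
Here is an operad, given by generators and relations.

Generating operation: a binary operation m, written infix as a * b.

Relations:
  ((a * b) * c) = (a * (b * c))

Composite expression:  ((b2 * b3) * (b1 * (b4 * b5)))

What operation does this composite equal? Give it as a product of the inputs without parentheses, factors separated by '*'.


b2 * b3 * b1 * b4 * b5


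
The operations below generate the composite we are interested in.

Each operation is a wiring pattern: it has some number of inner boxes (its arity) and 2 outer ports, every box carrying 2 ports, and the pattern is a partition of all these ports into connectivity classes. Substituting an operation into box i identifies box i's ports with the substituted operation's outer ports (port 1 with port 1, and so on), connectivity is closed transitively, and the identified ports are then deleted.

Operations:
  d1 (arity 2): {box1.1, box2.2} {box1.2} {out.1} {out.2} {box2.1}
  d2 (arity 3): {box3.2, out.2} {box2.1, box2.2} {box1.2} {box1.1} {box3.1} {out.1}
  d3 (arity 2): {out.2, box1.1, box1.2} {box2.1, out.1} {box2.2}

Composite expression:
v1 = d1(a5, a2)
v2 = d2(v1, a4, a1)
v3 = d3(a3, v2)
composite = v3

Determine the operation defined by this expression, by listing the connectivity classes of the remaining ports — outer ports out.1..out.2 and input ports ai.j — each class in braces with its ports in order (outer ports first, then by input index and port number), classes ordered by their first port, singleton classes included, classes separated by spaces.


{out.1} {out.2, a3.1, a3.2} {a1.1} {a1.2} {a2.1} {a2.2, a5.1} {a4.1, a4.2} {a5.2}

Treat the ports identified at d3 as solder joints: merge, then drop.
through d1, on inputs (a5, a2): {out.1} {out.2} {a2.1} {a2.2, a5.1} {a5.2} (out.j = stage outer ports)
through d2, on inputs (a5, a2, a4, a1): {out.1} {out.2, a1.2} {a1.1} {a2.1} {a2.2, a5.1} {a4.1, a4.2} {a5.2} (out.j = stage outer ports)
through d3, on inputs (a3, a5, a2, a4, a1): {out.1} {out.2, a3.1, a3.2} {a1.1} {a1.2} {a2.1} {a2.2, a5.1} {a4.1, a4.2} {a5.2} (out.j = stage outer ports)


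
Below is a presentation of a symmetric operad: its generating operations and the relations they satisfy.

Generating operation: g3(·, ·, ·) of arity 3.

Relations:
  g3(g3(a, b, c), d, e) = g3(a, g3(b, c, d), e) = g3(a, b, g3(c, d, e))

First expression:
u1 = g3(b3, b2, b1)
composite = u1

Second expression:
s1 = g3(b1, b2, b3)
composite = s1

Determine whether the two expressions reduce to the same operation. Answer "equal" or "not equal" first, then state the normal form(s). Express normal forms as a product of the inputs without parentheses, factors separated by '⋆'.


not equal; the first gives b3 ⋆ b2 ⋆ b1 and the second b1 ⋆ b2 ⋆ b3


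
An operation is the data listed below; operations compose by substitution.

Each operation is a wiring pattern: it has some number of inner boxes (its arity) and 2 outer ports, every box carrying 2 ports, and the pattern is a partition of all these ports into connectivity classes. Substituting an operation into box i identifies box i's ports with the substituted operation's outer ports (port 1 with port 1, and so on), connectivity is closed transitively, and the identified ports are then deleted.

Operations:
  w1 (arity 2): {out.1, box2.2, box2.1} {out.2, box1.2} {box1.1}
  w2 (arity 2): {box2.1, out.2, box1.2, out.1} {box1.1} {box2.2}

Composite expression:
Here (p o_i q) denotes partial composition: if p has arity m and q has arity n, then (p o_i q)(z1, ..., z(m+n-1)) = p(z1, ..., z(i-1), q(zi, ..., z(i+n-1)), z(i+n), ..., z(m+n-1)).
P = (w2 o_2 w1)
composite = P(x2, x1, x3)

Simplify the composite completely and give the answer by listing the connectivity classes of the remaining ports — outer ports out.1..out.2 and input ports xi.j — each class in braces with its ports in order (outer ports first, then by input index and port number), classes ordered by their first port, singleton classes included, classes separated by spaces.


{out.1, out.2, x2.2, x3.1, x3.2} {x1.1} {x1.2} {x2.1}


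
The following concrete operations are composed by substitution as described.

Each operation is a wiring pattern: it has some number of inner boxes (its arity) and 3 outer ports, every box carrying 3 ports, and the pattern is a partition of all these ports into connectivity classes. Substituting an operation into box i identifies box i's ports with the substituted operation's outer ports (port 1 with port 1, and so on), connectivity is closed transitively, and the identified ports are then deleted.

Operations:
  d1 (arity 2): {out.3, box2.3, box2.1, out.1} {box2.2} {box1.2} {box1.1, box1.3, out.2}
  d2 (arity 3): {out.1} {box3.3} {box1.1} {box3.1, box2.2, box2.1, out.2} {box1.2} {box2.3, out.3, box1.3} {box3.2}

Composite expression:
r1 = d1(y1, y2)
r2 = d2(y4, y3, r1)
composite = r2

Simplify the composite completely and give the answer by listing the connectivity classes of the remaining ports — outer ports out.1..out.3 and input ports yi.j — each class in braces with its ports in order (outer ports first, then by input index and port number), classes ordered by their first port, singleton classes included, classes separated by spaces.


{out.1} {out.2, y2.1, y2.3, y3.1, y3.2} {out.3, y3.3, y4.3} {y1.1, y1.3} {y1.2} {y2.2} {y4.1} {y4.2}

Substituting into d2 glues patterns; closure does the rest.
through d1, on inputs (y1, y2): {out.1, out.3, y2.1, y2.3} {out.2, y1.1, y1.3} {y1.2} {y2.2} (out.j = stage outer ports)
through d2, on inputs (y4, y3, y1, y2): {out.1} {out.2, y2.1, y2.3, y3.1, y3.2} {out.3, y3.3, y4.3} {y1.1, y1.3} {y1.2} {y2.2} {y4.1} {y4.2} (out.j = stage outer ports)


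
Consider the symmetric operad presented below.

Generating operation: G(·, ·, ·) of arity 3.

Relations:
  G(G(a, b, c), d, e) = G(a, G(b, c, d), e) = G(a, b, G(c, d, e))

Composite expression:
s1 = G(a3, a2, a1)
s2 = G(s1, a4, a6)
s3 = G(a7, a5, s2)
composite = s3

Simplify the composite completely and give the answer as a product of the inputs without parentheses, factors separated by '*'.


Associativity of G dissolves the nesting; only the a-input order survives.
G(a3, a2, a1) flattens to a3 * a2 * a1
G(G(a3, a2, a1), a4, a6) flattens to a3 * a2 * a1 * a4 * a6
G(a7, a5, G(G(a3, a2, a1), a4, a6)) flattens to a7 * a5 * a3 * a2 * a1 * a4 * a6

a7 * a5 * a3 * a2 * a1 * a4 * a6


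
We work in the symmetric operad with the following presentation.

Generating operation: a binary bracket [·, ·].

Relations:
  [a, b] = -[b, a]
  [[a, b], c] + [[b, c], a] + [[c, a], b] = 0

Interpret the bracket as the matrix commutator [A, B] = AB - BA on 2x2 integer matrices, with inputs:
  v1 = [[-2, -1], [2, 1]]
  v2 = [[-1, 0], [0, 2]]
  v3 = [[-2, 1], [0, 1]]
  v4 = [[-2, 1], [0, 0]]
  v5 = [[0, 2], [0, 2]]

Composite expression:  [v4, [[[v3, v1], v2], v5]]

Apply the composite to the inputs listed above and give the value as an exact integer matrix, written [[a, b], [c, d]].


[[36, -144], [72, -36]]

[v3, v1] = [[2, 6], [6, -2]]
[[v3, v1], v2] = [[0, 18], [-18, 0]]
[[[v3, v1], v2], v5] = [[36, 36], [36, -36]]
[v4, [[[v3, v1], v2], v5]] = [[36, -144], [72, -36]]


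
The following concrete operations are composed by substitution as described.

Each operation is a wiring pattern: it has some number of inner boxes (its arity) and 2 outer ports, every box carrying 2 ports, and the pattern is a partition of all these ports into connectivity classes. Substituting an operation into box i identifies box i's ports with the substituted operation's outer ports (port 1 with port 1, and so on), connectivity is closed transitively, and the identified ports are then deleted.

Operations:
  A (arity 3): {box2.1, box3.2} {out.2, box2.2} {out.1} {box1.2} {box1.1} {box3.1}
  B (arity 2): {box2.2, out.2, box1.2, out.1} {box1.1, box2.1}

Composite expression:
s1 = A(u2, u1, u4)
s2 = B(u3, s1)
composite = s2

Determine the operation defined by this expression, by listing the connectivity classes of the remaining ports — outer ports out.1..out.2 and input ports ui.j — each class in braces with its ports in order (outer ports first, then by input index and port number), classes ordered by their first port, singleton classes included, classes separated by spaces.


Reachability decides: close wires over B-identified ports.
composing A on (u2, u1, u4), with out.j its own outer ports: {out.1} {out.2, u1.2} {u1.1, u4.2} {u2.1} {u2.2} {u4.1}
composing B on (u3, u2, u1, u4), with out.j its own outer ports: {out.1, out.2, u1.2, u3.2} {u1.1, u4.2} {u2.1} {u2.2} {u3.1} {u4.1}

{out.1, out.2, u1.2, u3.2} {u1.1, u4.2} {u2.1} {u2.2} {u3.1} {u4.1}


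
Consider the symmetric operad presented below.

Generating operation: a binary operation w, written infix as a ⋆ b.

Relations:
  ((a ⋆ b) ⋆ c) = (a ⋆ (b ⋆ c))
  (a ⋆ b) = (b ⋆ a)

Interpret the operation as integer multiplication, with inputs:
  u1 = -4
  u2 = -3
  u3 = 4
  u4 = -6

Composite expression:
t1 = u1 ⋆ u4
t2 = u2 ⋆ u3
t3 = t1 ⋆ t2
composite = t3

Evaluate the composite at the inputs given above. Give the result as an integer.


-288


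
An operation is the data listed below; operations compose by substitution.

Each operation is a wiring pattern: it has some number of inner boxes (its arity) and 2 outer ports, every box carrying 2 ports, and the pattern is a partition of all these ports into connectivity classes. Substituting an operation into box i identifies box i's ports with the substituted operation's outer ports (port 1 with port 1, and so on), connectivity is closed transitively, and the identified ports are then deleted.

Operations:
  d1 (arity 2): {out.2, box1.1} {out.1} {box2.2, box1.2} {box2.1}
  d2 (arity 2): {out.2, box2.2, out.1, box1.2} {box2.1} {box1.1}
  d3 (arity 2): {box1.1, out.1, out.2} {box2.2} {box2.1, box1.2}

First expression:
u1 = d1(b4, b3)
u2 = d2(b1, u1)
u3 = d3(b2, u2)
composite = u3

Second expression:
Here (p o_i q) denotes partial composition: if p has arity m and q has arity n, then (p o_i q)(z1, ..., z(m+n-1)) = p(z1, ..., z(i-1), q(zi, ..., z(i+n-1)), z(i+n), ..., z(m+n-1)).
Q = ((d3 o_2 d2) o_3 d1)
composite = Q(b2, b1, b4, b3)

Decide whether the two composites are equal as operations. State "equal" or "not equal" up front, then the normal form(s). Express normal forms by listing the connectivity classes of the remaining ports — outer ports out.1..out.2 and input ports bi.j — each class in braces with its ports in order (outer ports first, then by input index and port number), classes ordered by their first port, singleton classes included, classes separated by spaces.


equal; both compose to {out.1, out.2, b2.1} {b1.1} {b1.2, b2.2, b4.1} {b3.1} {b3.2, b4.2}

Normal form of the first expression: {out.1, out.2, b2.1} {b1.1} {b1.2, b2.2, b4.1} {b3.1} {b3.2, b4.2}
Normal form of the second expression: {out.1, out.2, b2.1} {b1.1} {b1.2, b2.2, b4.1} {b3.1} {b3.2, b4.2}
One common form — equal.


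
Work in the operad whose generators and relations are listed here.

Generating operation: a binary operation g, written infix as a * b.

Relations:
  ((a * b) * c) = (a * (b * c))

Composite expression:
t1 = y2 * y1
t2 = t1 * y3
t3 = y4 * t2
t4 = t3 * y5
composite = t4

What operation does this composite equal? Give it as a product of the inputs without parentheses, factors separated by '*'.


y4 * y2 * y1 * y3 * y5

The g-tree's shape is irrelevant; the y-reading-order decides.
(y2 * y1) collapses to y2 * y1
((y2 * y1) * y3) collapses to y2 * y1 * y3
(y4 * ((y2 * y1) * y3)) collapses to y4 * y2 * y1 * y3
((y4 * ((y2 * y1) * y3)) * y5) collapses to y4 * y2 * y1 * y3 * y5


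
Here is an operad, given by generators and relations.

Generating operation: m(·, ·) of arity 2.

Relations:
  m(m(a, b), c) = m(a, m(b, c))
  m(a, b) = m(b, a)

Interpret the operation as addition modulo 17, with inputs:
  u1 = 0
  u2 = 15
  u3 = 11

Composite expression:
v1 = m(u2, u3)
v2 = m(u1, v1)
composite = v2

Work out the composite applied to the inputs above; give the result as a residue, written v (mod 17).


m(u2, u3) = 9
m(u1, m(u2, u3)) = 9

9 (mod 17)


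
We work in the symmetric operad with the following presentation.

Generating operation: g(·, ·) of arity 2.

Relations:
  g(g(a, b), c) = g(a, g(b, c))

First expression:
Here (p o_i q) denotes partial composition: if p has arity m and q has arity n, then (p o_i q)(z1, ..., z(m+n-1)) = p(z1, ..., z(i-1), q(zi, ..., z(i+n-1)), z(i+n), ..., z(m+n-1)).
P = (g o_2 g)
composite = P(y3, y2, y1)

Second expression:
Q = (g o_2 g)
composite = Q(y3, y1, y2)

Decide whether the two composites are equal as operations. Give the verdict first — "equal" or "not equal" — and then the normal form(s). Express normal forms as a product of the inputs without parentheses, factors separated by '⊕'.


not equal; first: y3 ⊕ y2 ⊕ y1; second: y3 ⊕ y1 ⊕ y2

Reducing the first expression gives y3 ⊕ y2 ⊕ y1
Reducing the second expression gives y3 ⊕ y1 ⊕ y2
They disagree, so not equal.


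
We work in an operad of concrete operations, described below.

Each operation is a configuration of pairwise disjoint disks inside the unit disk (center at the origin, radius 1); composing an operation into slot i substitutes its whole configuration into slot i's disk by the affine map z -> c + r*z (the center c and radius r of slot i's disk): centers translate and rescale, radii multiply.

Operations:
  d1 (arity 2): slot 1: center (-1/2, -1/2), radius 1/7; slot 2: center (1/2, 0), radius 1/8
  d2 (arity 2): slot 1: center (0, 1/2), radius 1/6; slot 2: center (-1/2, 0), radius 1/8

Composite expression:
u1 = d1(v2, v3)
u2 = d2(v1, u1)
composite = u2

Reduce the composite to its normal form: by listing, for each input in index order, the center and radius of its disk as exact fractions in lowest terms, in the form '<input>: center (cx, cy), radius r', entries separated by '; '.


v1: center (0, 1/2), radius 1/6; v2: center (-9/16, -1/16), radius 1/56; v3: center (-7/16, 0), radius 1/64


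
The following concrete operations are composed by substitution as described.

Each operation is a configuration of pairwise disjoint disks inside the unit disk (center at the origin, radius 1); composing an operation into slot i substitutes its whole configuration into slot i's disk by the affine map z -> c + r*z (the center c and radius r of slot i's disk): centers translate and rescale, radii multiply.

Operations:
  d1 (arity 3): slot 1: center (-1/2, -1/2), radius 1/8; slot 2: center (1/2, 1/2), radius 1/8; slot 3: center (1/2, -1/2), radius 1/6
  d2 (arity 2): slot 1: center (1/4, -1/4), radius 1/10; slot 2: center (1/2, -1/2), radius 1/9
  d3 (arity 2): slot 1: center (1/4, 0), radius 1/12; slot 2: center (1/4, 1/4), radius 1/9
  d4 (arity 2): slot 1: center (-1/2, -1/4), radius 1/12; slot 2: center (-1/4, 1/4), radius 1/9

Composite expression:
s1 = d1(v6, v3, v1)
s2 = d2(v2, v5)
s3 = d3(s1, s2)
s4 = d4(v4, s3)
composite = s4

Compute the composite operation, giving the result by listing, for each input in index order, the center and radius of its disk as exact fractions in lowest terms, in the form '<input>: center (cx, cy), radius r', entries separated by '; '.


v1: center (-47/216, 53/216), radius 1/648; v2: center (-71/324, 89/324), radius 1/810; v3: center (-47/216, 55/216), radius 1/864; v4: center (-1/2, -1/4), radius 1/12; v5: center (-35/162, 22/81), radius 1/729; v6: center (-49/216, 53/216), radius 1/864

Nesting under d4 composes maps z -> c + r*z down each v-path.
tracing v4 down its 1-map path: center (-1/2, -1/4), radius 1/12
tracing v6 down its 3-map path: center (-49/216, 53/216), radius 1/864
tracing v3 down its 3-map path: center (-47/216, 55/216), radius 1/864
tracing v1 down its 3-map path: center (-47/216, 53/216), radius 1/648
tracing v2 down its 3-map path: center (-71/324, 89/324), radius 1/810
tracing v5 down its 3-map path: center (-35/162, 22/81), radius 1/729


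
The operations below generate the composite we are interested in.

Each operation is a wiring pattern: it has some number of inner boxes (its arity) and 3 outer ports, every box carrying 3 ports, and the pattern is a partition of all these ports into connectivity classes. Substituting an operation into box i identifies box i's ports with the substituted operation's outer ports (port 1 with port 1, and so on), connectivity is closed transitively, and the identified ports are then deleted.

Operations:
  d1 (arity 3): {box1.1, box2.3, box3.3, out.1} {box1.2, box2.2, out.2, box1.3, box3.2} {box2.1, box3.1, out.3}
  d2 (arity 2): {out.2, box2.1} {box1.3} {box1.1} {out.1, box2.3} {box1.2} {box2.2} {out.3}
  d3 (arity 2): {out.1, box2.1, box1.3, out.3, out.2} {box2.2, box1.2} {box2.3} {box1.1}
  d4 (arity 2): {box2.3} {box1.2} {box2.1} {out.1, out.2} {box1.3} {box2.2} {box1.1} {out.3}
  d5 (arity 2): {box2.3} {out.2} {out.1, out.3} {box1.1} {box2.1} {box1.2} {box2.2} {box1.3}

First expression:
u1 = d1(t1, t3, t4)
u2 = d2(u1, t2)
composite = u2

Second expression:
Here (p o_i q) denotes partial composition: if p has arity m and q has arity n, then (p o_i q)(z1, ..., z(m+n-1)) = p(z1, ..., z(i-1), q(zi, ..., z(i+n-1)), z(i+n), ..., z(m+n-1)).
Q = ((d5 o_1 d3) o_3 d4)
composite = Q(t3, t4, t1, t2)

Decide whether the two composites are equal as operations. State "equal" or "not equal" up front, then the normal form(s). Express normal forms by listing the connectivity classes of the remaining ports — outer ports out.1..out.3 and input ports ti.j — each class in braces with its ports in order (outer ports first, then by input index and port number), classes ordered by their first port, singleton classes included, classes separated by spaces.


not equal — first {out.1, t2.3} {out.2, t2.1} {out.3} {t1.1, t3.3, t4.3} {t1.2, t1.3, t3.2, t4.2} {t2.2} {t3.1, t4.1}, second {out.1, out.3} {out.2} {t1.1} {t1.2} {t1.3} {t2.1} {t2.2} {t2.3} {t3.1} {t3.2, t4.2} {t3.3, t4.1} {t4.3}

Reducing the first expression gives {out.1, t2.3} {out.2, t2.1} {out.3} {t1.1, t3.3, t4.3} {t1.2, t1.3, t3.2, t4.2} {t2.2} {t3.1, t4.1}
Reducing the second expression gives {out.1, out.3} {out.2} {t1.1} {t1.2} {t1.3} {t2.1} {t2.2} {t2.3} {t3.1} {t3.2, t4.2} {t3.3, t4.1} {t4.3}
They disagree, so not equal.


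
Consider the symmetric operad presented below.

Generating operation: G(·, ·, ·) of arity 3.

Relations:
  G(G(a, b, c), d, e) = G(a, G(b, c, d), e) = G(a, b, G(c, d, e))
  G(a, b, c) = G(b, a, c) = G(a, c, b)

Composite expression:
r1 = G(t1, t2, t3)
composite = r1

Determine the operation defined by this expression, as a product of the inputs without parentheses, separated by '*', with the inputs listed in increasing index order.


t1 * t2 * t3


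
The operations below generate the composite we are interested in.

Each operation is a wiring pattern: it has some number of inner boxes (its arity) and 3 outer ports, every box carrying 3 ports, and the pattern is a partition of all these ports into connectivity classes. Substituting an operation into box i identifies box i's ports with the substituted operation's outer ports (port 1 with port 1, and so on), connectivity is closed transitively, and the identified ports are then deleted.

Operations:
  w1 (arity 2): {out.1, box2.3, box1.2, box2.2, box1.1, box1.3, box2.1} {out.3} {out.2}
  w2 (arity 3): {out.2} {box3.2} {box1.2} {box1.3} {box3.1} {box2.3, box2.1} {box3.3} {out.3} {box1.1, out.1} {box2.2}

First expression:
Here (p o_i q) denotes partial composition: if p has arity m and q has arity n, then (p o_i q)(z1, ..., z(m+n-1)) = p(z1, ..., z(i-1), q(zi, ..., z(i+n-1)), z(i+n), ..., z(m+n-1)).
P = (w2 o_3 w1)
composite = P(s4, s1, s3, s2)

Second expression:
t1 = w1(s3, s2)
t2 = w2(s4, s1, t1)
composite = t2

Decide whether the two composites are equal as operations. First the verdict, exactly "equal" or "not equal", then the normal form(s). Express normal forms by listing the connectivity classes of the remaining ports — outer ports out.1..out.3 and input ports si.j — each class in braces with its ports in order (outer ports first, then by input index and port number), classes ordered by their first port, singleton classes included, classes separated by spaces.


The first expression reduces to {out.1, s4.1} {out.2} {out.3} {s1.1, s1.3} {s1.2} {s2.1, s2.2, s2.3, s3.1, s3.2, s3.3} {s4.2} {s4.3}
The second expression reduces to {out.1, s4.1} {out.2} {out.3} {s1.1, s1.3} {s1.2} {s2.1, s2.2, s2.3, s3.1, s3.2, s3.3} {s4.2} {s4.3}
The forms coincide; equal.

equal — both sides give {out.1, s4.1} {out.2} {out.3} {s1.1, s1.3} {s1.2} {s2.1, s2.2, s2.3, s3.1, s3.2, s3.3} {s4.2} {s4.3}


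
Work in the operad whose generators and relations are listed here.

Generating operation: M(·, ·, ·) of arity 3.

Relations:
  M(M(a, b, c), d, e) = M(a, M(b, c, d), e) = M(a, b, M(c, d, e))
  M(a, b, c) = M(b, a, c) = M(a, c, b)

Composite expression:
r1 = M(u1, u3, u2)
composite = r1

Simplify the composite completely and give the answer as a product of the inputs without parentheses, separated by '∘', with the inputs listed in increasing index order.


u1 ∘ u2 ∘ u3

Both nesting and order wash out for M; what remains is which u's occur.
M(u1, u3, u2) collapses to u1 ∘ u3 ∘ u2
reordering the factors by index: u1 ∘ u2 ∘ u3


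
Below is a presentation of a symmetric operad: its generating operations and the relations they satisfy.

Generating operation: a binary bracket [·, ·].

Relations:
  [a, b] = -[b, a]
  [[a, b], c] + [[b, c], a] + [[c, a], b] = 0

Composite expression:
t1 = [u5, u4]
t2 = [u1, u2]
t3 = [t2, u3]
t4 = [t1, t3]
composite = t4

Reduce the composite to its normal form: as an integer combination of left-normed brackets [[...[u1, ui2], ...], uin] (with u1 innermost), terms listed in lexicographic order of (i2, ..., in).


[[[[u1, u2], u3], u4], u5] - [[[[u1, u2], u3], u5], u4]

In the tensor algebra, words opening u1 carry the u1-anchored form.
Composite bracket: [[u5, u4], [[u1, u2], u3]]
Applying ab - ba throughout gives 16 signed words (2^4 = 16).
Keep just the words that open with u1:
  from u1u2u3u4u5, sign +1: term +[[[[u1, u2], u3], u4], u5]
  from u1u2u3u5u4, sign -1: term -[[[[u1, u2], u3], u5], u4]
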